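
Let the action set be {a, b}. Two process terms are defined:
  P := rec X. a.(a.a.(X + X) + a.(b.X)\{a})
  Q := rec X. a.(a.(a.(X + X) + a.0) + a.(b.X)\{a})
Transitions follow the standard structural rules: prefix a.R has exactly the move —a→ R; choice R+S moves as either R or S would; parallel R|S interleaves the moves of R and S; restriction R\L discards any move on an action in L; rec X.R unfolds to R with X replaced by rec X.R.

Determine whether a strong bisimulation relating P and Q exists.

LTS(P): 6 reachable states
  m0 = rec X. a.(a.a.(X + X) + a.(b.X)\{a}) ⊢ ··a··> m1
  m1 = a.a.((rec X. a.(a.a.(X + X) + a.(b.X)\{a})) + (rec X. a.(a.a.(X + X) + a.(b.X)\{a}))) + a.(b.(rec X. a.(a.a.(X + X) + a.(b.X)\{a})))\{a} ⊢ ··a··> m2, ··a··> m3
  m2 = (b.(rec X. a.(a.a.(X + X) + a.(b.X)\{a})))\{a} ⊢ ··b··> m4
  m3 = a.((rec X. a.(a.a.(X + X) + a.(b.X)\{a})) + (rec X. a.(a.a.(X + X) + a.(b.X)\{a}))) ⊢ ··a··> m5
  m4 = (rec X. a.(a.a.(X + X) + a.(b.X)\{a}))\{a} ⊢ ·
  m5 = (rec X. a.(a.a.(X + X) + a.(b.X)\{a})) + (rec X. a.(a.a.(X + X) + a.(b.X)\{a})) ⊢ ··a··> m1
LTS(Q): 7 reachable states
  n0 = rec X. a.(a.(a.(X + X) + a.0) + a.(b.X)\{a}) ⊢ ··a··> n1
  n1 = a.(a.((rec X. a.(a.(a.(X + X) + a.0) + a.(b.X)\{a})) + (rec X. a.(a.(a.(X + X) + a.0) + a.(b.X)\{a}))) + a.0) + a.(b.(rec X. a.(a.(a.(X + X) + a.0) + a.(b.X)\{a})))\{a} ⊢ ··a··> n2, ··a··> n3
  n2 = (b.(rec X. a.(a.(a.(X + X) + a.0) + a.(b.X)\{a})))\{a} ⊢ ··b··> n4
  n3 = a.((rec X. a.(a.(a.(X + X) + a.0) + a.(b.X)\{a})) + (rec X. a.(a.(a.(X + X) + a.0) + a.(b.X)\{a}))) + a.0 ⊢ ··a··> n5, ··a··> n6
  n4 = (rec X. a.(a.(a.(X + X) + a.0) + a.(b.X)\{a}))\{a} ⊢ ·
  n5 = (rec X. a.(a.(a.(X + X) + a.0) + a.(b.X)\{a})) + (rec X. a.(a.(a.(X + X) + a.0) + a.(b.X)\{a})) ⊢ ··a··> n1
  n6 = 0 ⊢ ·
Partition-refinement fixed point:
  B0 = {m0, m5}
  B1 = {m1}
  B2 = {m2, n2}
  B3 = {m4, n4, n6}
  B4 = {m3}
  B5 = {n0, n5}
  B6 = {n1}
  B7 = {n3}
m0 ∈ B0, n0 ∈ B5 → different blocks

P ≁ Q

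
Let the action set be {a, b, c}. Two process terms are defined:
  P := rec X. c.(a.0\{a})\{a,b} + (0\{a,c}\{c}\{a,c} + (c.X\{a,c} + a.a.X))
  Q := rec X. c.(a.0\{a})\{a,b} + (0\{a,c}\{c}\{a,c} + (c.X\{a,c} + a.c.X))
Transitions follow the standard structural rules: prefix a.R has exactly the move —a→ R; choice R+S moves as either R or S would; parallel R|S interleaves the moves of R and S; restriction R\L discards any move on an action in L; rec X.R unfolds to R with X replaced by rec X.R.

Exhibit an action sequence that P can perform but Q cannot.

LTS(P): 4 reachable states
  m0 = rec X. c.(a.0\{a})\{a,b} + (0\{a,c}\{c}\{a,c} + (c.X\{a,c} + a.a.X)) :: -a-> m1, -c-> m2, -c-> m3
  m1 = a.(rec X. c.(a.0\{a})\{a,b} + (0\{a,c}\{c}\{a,c} + (c.X\{a,c} + a.a.X))) :: -a-> m0
  m2 = (a.0\{a})\{a,b} :: ·
  m3 = (rec X. c.(a.0\{a})\{a,b} + (0\{a,c}\{c}\{a,c} + (c.X\{a,c} + a.a.X)))\{a,c} :: ·
LTS(Q): 4 reachable states
  n0 = rec X. c.(a.0\{a})\{a,b} + (0\{a,c}\{c}\{a,c} + (c.X\{a,c} + a.c.X)) :: -a-> n1, -c-> n2, -c-> n3
  n1 = c.(rec X. c.(a.0\{a})\{a,b} + (0\{a,c}\{c}\{a,c} + (c.X\{a,c} + a.c.X))) :: -c-> n0
  n2 = (a.0\{a})\{a,b} :: ·
  n3 = (rec X. c.(a.0\{a})\{a,b} + (0\{a,c}\{c}\{a,c} + (c.X\{a,c} + a.c.X)))\{a,c} :: ·
Run σ = ⟨aa⟩ on P: start {m0}
  [1] a ⇒ {m1}
  [2] a ⇒ {m0}
  — P admits the full trace.
Run σ = ⟨aa⟩ on Q: start {n0}
  [1] a ⇒ {n1}
  [2] a ⇒ ∅ (Q stuck)

aa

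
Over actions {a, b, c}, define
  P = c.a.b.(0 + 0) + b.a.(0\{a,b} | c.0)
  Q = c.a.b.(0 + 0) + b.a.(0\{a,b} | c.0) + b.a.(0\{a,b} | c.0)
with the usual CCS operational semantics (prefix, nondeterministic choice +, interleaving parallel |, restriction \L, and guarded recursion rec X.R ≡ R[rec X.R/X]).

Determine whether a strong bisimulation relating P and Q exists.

bisimilar

LTS(P): 7 reachable states
  s0 = c.a.b.(0 + 0) + b.a.(0\{a,b} | c.0) has moves =b=> s1, =c=> s2
  s1 = a.(0\{a,b} | c.0) has moves =a=> s3
  s2 = a.b.(0 + 0) has moves =a=> s4
  s3 = 0\{a,b} | c.0 has moves =c=> s5
  s4 = b.(0 + 0) has moves =b=> s6
  s5 = 0\{a,b} | 0 has moves deadlocked
  s6 = 0 + 0 has moves deadlocked
LTS(Q): 7 reachable states
  t0 = c.a.b.(0 + 0) + b.a.(0\{a,b} | c.0) + b.a.(0\{a,b} | c.0) has moves =b=> t1, =c=> t2
  t1 = a.(0\{a,b} | c.0) has moves =a=> t3
  t2 = a.b.(0 + 0) has moves =a=> t4
  t3 = 0\{a,b} | c.0 has moves =c=> t5
  t4 = b.(0 + 0) has moves =b=> t6
  t5 = 0\{a,b} | 0 has moves deadlocked
  t6 = 0 + 0 has moves deadlocked
Partition-refinement fixed point:
  B0 = {s0, t0}
  B1 = {s2, t2}
  B2 = {s4, t4}
  B3 = {s5, s6, t5, t6}
  B4 = {s1, t1}
  B5 = {s3, t3}
s0 ∈ B0, t0 ∈ B0 → same block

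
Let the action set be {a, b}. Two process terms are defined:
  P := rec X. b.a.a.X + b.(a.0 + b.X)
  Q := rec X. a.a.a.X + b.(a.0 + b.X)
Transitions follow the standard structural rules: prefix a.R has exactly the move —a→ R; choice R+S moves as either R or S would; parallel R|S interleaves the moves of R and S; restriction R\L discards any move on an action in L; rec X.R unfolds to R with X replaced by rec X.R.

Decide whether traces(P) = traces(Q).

LTS(P): 5 reachable states
  m0 = rec X. b.a.a.X + b.(a.0 + b.X) → --b--▸ m1, --b--▸ m2
  m1 = a.0 + b.(rec X. b.a.a.X + b.(a.0 + b.X)) → --a--▸ m3, --b--▸ m0
  m2 = a.a.(rec X. b.a.a.X + b.(a.0 + b.X)) → --a--▸ m4
  m3 = 0 → stopped
  m4 = a.(rec X. b.a.a.X + b.(a.0 + b.X)) → --a--▸ m0
LTS(Q): 5 reachable states
  n0 = rec X. a.a.a.X + b.(a.0 + b.X) → --a--▸ n1, --b--▸ n2
  n1 = a.a.(rec X. a.a.a.X + b.(a.0 + b.X)) → --a--▸ n3
  n2 = a.0 + b.(rec X. a.a.a.X + b.(a.0 + b.X)) → --a--▸ n4, --b--▸ n0
  n3 = a.(rec X. a.a.a.X + b.(a.0 + b.X)) → --a--▸ n0
  n4 = 0 → stopped
Executing baa from P (initial set {m0}):
  [1] b ⇒ {m1, m2}
  [2] a ⇒ {m3, m4}
  [3] a ⇒ {m0}
  — P admits the full trace.
Executing baa from Q (initial set {n0}):
  [1] b ⇒ {n2}
  [2] a ⇒ {n4}
  [3] a ⇒ ∅  — Q cannot continue

trace-distinct — witness ⟨baa⟩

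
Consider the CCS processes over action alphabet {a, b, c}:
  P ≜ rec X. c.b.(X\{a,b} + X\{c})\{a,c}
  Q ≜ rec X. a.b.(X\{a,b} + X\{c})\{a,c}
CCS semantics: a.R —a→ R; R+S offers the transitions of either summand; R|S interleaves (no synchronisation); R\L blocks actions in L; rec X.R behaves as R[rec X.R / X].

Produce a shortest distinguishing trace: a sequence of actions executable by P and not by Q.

Reachable graph of P (3 states):
  p0 = rec X. c.b.(X\{a,b} + X\{c})\{a,c} ⊢ -c-> p1
  p1 = b.((rec X. c.b.(X\{a,b} + X\{c})\{a,c})\{a,b} + (rec X. c.b.(X\{a,b} + X\{c})\{a,c})\{c})\{a,c} ⊢ -b-> p2
  p2 = ((rec X. c.b.(X\{a,b} + X\{c})\{a,c})\{a,b} + (rec X. c.b.(X\{a,b} + X\{c})\{a,c})\{c})\{a,c} ⊢ ∅
Reachable graph of Q (3 states):
  q0 = rec X. a.b.(X\{a,b} + X\{c})\{a,c} ⊢ -a-> q1
  q1 = b.((rec X. a.b.(X\{a,b} + X\{c})\{a,c})\{a,b} + (rec X. a.b.(X\{a,b} + X\{c})\{a,c})\{c})\{a,c} ⊢ -b-> q2
  q2 = ((rec X. a.b.(X\{a,b} + X\{c})\{a,c})\{a,b} + (rec X. a.b.(X\{a,b} + X\{c})\{a,c})\{c})\{a,c} ⊢ ∅
Run σ = ⟨c⟩ on P: start {p0}
  [1] c ⇒ {p1}
  P completes σ.
Run σ = ⟨c⟩ on Q: start {q0}
  [1] c ⇒ ∅  — Q cannot continue

c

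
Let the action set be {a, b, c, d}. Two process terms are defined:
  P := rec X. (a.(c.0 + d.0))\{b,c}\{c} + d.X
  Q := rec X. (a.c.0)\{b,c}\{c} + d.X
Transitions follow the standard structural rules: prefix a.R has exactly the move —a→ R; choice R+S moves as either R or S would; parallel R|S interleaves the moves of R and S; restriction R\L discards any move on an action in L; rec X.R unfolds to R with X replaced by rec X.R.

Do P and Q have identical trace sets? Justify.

NO — witness ⟨ad⟩

LTS(P): 3 reachable states
  p0 = rec X. (a.(c.0 + d.0))\{b,c}\{c} + d.X | =a=> p1, =d=> p0
  p1 = (c.0 + d.0)\{b,c}\{c} | =d=> p2
  p2 = 0\{b,c}\{c} | (no moves)
LTS(Q): 2 reachable states
  q0 = rec X. (a.c.0)\{b,c}\{c} + d.X | =a=> q1, =d=> q0
  q1 = (c.0)\{b,c}\{c} | (no moves)
Run σ = ⟨ad⟩ on P: start {p0}
  step 1 (a): {p1}
  step 2 (d): {p2}
  ✓ P
Run σ = ⟨ad⟩ on Q: start {q0}
  step 1 (a): {q1}
  step 2 (d): no successor for Q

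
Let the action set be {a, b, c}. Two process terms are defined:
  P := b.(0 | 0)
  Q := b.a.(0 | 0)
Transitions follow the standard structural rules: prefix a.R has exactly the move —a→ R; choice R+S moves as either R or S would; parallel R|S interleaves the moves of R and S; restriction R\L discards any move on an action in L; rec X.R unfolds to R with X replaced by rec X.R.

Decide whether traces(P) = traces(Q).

traces(P) ≠ traces(Q) — witness ⟨ba⟩

P's transition system — 2 states:
  s0 = b.(0 | 0) → =b=> s1
  s1 = 0 | 0 → deadlocked
Q's transition system — 3 states:
  t0 = b.a.(0 | 0) → =b=> t1
  t1 = a.(0 | 0) → =a=> t2
  t2 = 0 | 0 → deadlocked
Run σ = ⟨ba⟩ on Q: start {t0}
  step 1 (b): {t1}
  step 2 (a): {t2}
  Q completes σ.
Run σ = ⟨ba⟩ on P: start {s0}
  step 1 (b): {s1}
  step 2 (a): ∅  — P cannot continue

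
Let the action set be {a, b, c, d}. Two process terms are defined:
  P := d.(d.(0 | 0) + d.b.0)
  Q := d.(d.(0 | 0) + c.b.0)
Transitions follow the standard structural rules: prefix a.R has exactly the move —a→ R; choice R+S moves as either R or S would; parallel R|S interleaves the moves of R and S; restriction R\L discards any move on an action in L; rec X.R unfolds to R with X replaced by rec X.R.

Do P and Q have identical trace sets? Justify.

LTS(P): 5 reachable states
  p0 = d.(d.(0 | 0) + d.b.0) → ··d··> p1
  p1 = d.(0 | 0) + d.b.0 → ··d··> p2, ··d··> p3
  p2 = 0 | 0 → ∅
  p3 = b.0 → ··b··> p4
  p4 = 0 → ∅
LTS(Q): 5 reachable states
  q0 = d.(d.(0 | 0) + c.b.0) → ··d··> q1
  q1 = d.(0 | 0) + c.b.0 → ··c··> q2, ··d··> q3
  q2 = b.0 → ··b··> q4
  q3 = 0 | 0 → ∅
  q4 = 0 → ∅
Trace ⟨ddb⟩ through P, begin at {p0}:
  after d @ step 1: {p1}
  after d @ step 2: {p2, p3}
  after b @ step 3: {p4}
  P completes σ.
Trace ⟨ddb⟩ through Q, begin at {q0}:
  after d @ step 1: {q1}
  after d @ step 2: {q3}
  after b @ step 3: no successor for Q

NO — witness ⟨ddb⟩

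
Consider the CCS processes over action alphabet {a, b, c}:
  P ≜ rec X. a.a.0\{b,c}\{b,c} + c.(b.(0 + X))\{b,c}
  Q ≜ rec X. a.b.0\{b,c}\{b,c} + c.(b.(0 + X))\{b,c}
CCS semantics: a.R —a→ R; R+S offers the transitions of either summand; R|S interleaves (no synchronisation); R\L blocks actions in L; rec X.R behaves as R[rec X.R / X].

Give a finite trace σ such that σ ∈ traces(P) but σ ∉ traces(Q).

aa

Reachable graph of P (4 states):
  m0 = rec X. a.a.0\{b,c}\{b,c} + c.(b.(0 + X))\{b,c} | —a→ m1, —c→ m2
  m1 = a.0\{b,c}\{b,c} | —a→ m3
  m2 = (b.(0 + (rec X. a.a.0\{b,c}\{b,c} + c.(b.(0 + X))\{b,c})))\{b,c} | deadlocked
  m3 = 0\{b,c}\{b,c} | deadlocked
Reachable graph of Q (4 states):
  n0 = rec X. a.b.0\{b,c}\{b,c} + c.(b.(0 + X))\{b,c} | —a→ n1, —c→ n2
  n1 = b.0\{b,c}\{b,c} | —b→ n3
  n2 = (b.(0 + (rec X. a.b.0\{b,c}\{b,c} + c.(b.(0 + X))\{b,c})))\{b,c} | deadlocked
  n3 = 0\{b,c}\{b,c} | deadlocked
Run σ = ⟨aa⟩ on P: start {m0}
  [1] a ⇒ {m1}
  [2] a ⇒ {m3}
  ✓ P
Run σ = ⟨aa⟩ on Q: start {n0}
  [1] a ⇒ {n1}
  [2] a ⇒ ∅ (Q stuck)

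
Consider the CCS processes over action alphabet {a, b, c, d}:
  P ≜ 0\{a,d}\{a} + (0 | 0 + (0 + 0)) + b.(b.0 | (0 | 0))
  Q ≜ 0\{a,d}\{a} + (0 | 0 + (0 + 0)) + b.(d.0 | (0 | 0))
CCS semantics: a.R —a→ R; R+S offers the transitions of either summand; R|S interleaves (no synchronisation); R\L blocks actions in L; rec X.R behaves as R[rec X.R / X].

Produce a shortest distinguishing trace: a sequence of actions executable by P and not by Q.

Reachable graph of P (3 states):
  p0 = 0\{a,d}\{a} + (0 | 0 + (0 + 0)) + b.(b.0 | (0 | 0)) → -b-> p1
  p1 = b.0 | (0 | 0) → -b-> p2
  p2 = 0 | (0 | 0) → (no moves)
Reachable graph of Q (3 states):
  q0 = 0\{a,d}\{a} + (0 | 0 + (0 + 0)) + b.(d.0 | (0 | 0)) → -b-> q1
  q1 = d.0 | (0 | 0) → -d-> q2
  q2 = 0 | (0 | 0) → (no moves)
Executing bb from P (initial set {p0}):
  step 1 (b): {p1}
  step 2 (b): {p2}
  ✓ P
Executing bb from Q (initial set {q0}):
  step 1 (b): {q1}
  step 2 (b): ∅  — Q cannot continue

bb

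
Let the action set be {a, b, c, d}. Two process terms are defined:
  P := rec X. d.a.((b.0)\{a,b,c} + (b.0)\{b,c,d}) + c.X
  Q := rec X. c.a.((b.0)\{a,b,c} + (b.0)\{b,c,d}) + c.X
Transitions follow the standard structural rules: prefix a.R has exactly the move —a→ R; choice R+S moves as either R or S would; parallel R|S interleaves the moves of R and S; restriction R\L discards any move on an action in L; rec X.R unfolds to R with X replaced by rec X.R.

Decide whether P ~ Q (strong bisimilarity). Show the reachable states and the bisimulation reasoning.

P ≁ Q

P's transition system — 3 states:
  u0 = rec X. d.a.((b.0)\{a,b,c} + (b.0)\{b,c,d}) + c.X has moves ··c··> u0, ··d··> u1
  u1 = a.((b.0)\{a,b,c} + (b.0)\{b,c,d}) has moves ··a··> u2
  u2 = (b.0)\{a,b,c} + (b.0)\{b,c,d} has moves ∅
Q's transition system — 3 states:
  v0 = rec X. c.a.((b.0)\{a,b,c} + (b.0)\{b,c,d}) + c.X has moves ··c··> v0, ··c··> v1
  v1 = a.((b.0)\{a,b,c} + (b.0)\{b,c,d}) has moves ··a··> v2
  v2 = (b.0)\{a,b,c} + (b.0)\{b,c,d} has moves ∅
Coarsest stable partition (strong bisimilarity classes):
  B0 = {u0}
  B1 = {u1, v1}
  B2 = {u2, v2}
  B3 = {v0}
u0 ∈ B0, v0 ∈ B3 → different blocks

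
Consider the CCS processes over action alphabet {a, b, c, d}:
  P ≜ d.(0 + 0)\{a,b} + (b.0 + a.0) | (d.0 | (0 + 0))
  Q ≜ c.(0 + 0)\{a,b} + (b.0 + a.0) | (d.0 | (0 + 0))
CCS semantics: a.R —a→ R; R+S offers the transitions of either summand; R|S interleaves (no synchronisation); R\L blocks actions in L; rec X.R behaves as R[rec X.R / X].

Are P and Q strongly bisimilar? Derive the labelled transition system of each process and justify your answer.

LTS(P): 5 reachable states
  s0 = d.(0 + 0)\{a,b} + (b.0 + a.0) | (d.0 | (0 + 0)) | =a=> s1, =b=> s1, =d=> s2, =d=> s3
  s1 = 0 | (d.0 | (0 + 0)) | =d=> s4
  s2 = (0 + 0)\{a,b} | ·
  s3 = (b.0 + a.0) | (0 | (0 + 0)) | =a=> s4, =b=> s4
  s4 = 0 | (0 | (0 + 0)) | ·
LTS(Q): 5 reachable states
  t0 = c.(0 + 0)\{a,b} + (b.0 + a.0) | (d.0 | (0 + 0)) | =a=> t1, =b=> t1, =c=> t2, =d=> t3
  t1 = 0 | (d.0 | (0 + 0)) | =d=> t4
  t2 = (0 + 0)\{a,b} | ·
  t3 = (b.0 + a.0) | (0 | (0 + 0)) | =a=> t4, =b=> t4
  t4 = 0 | (0 | (0 + 0)) | ·
Partition-refinement fixed point:
  B0 = {s0}
  B1 = {s2, s4, t2, t4}
  B2 = {s3, t3}
  B3 = {s1, t1}
  B4 = {t0}
s0 ∈ B0, t0 ∈ B4 → different blocks

P ≁ Q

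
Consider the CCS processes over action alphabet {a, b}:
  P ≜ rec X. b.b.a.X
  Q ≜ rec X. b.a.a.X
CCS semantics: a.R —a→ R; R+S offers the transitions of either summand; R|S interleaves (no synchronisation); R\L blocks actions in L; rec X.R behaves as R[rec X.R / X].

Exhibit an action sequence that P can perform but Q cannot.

bb

LTS(P): 3 reachable states
  s0 = rec X. b.b.a.X ⊢ -b-> s1
  s1 = b.a.(rec X. b.b.a.X) ⊢ -b-> s2
  s2 = a.(rec X. b.b.a.X) ⊢ -a-> s0
LTS(Q): 3 reachable states
  t0 = rec X. b.a.a.X ⊢ -b-> t1
  t1 = a.a.(rec X. b.a.a.X) ⊢ -a-> t2
  t2 = a.(rec X. b.a.a.X) ⊢ -a-> t0
Trace ⟨bb⟩ through P, begin at {s0}:
  after b @ step 1: {s1}
  after b @ step 2: {s2}
  ✓ P
Trace ⟨bb⟩ through Q, begin at {t0}:
  after b @ step 1: {t1}
  after b @ step 2: ∅  — Q cannot continue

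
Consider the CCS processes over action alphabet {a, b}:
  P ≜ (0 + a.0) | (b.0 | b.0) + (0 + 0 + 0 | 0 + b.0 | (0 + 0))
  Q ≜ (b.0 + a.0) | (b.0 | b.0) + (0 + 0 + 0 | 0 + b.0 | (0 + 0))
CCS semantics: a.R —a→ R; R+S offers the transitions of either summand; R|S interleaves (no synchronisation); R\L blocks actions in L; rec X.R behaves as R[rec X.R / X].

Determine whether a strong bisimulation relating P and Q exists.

Reachable graph of P (9 states):
  u0 = (0 + a.0) | (b.0 | b.0) + (0 + 0 + 0 | 0 + b.0 | (0 + 0)) has moves -a-> u1, -b-> u2, -b-> u3, -b-> u4
  u1 = 0 | (b.0 | b.0) has moves -b-> u5, -b-> u6
  u2 = (0 + a.0) | (0 | b.0) has moves -a-> u5, -b-> u7
  u3 = (0 + a.0) | (b.0 | 0) has moves -a-> u6, -b-> u7
  u4 = 0 | (0 + 0) has moves (no moves)
  u5 = 0 | (0 | b.0) has moves -b-> u8
  u6 = 0 | (b.0 | 0) has moves -b-> u8
  u7 = (0 + a.0) | (0 | 0) has moves -a-> u8
  u8 = 0 | (0 | 0) has moves (no moves)
Reachable graph of Q (9 states):
  v0 = (b.0 + a.0) | (b.0 | b.0) + (0 + 0 + 0 | 0 + b.0 | (0 + 0)) has moves -a-> v1, -b-> v1, -b-> v2, -b-> v3, -b-> v4
  v1 = 0 | (b.0 | b.0) has moves -b-> v5, -b-> v6
  v2 = (b.0 + a.0) | (0 | b.0) has moves -a-> v5, -b-> v5, -b-> v7
  v3 = (b.0 + a.0) | (b.0 | 0) has moves -a-> v6, -b-> v6, -b-> v7
  v4 = 0 | (0 + 0) has moves (no moves)
  v5 = 0 | (0 | b.0) has moves -b-> v8
  v6 = 0 | (b.0 | 0) has moves -b-> v8
  v7 = (b.0 + a.0) | (0 | 0) has moves -a-> v8, -b-> v8
  v8 = 0 | (0 | 0) has moves (no moves)
Coarsest stable partition (strong bisimilarity classes):
  B0 = {u0}
  B1 = {u2, u3}
  B2 = {u5, u6, v5, v6}
  B3 = {u4, u8, v4, v8}
  B4 = {u7}
  B5 = {u1, v1}
  B6 = {v0}
  B7 = {v2, v3}
  B8 = {v7}
u0 ∈ B0, v0 ∈ B6 → different blocks

NO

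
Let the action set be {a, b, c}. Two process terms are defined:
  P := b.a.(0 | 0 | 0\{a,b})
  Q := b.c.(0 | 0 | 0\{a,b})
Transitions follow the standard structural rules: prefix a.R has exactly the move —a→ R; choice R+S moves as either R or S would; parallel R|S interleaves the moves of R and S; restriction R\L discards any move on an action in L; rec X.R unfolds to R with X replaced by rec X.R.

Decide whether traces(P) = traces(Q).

Reachable graph of P (3 states):
  s0 = b.a.(0 | 0 | 0\{a,b}) | —b→ s1
  s1 = a.(0 | 0 | 0\{a,b}) | —a→ s2
  s2 = 0 | 0 | 0\{a,b} | deadlocked
Reachable graph of Q (3 states):
  t0 = b.c.(0 | 0 | 0\{a,b}) | —b→ t1
  t1 = c.(0 | 0 | 0\{a,b}) | —c→ t2
  t2 = 0 | 0 | 0\{a,b} | deadlocked
Run σ = ⟨ba⟩ on P: start {s0}
  after b @ step 1: {s1}
  after a @ step 2: {s2}
  — P admits the full trace.
Run σ = ⟨ba⟩ on Q: start {t0}
  after b @ step 1: {t1}
  after a @ step 2: ∅ (Q stuck)

traces(P) ≠ traces(Q) — witness ⟨ba⟩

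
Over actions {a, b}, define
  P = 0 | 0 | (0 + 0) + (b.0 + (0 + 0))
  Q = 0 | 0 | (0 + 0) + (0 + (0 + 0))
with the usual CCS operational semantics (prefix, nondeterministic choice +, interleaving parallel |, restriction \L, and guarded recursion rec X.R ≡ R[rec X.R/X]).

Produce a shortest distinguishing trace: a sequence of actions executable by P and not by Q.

b

LTS(P): 2 reachable states
  s0 = 0 | 0 | (0 + 0) + (b.0 + (0 + 0)) ⊢ -b-> s1
  s1 = 0 ⊢ deadlocked
LTS(Q): 1 reachable states
  t0 = 0 | 0 | (0 + 0) + (0 + (0 + 0)) ⊢ deadlocked
Run σ = ⟨b⟩ on P: start {s0}
  after b @ step 1: {s1}
  — P admits the full trace.
Run σ = ⟨b⟩ on Q: start {t0}
  after b @ step 1: ∅  — Q cannot continue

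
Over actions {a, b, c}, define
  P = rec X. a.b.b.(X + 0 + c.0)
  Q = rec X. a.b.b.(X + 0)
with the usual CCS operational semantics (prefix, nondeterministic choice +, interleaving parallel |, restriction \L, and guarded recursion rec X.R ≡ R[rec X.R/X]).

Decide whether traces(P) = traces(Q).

Reachable graph of P (5 states):
  u0 = rec X. a.b.b.(X + 0 + c.0) | -a-> u1
  u1 = b.b.((rec X. a.b.b.(X + 0 + c.0)) + 0 + c.0) | -b-> u2
  u2 = b.((rec X. a.b.b.(X + 0 + c.0)) + 0 + c.0) | -b-> u3
  u3 = (rec X. a.b.b.(X + 0 + c.0)) + 0 + c.0 | -a-> u1, -c-> u4
  u4 = 0 | ∅
Reachable graph of Q (4 states):
  v0 = rec X. a.b.b.(X + 0) | -a-> v1
  v1 = b.b.((rec X. a.b.b.(X + 0)) + 0) | -b-> v2
  v2 = b.((rec X. a.b.b.(X + 0)) + 0) | -b-> v3
  v3 = (rec X. a.b.b.(X + 0)) + 0 | -a-> v1
Trace ⟨abbc⟩ through P, begin at {u0}:
  [1] a ⇒ {u1}
  [2] b ⇒ {u2}
  [3] b ⇒ {u3}
  [4] c ⇒ {u4}
  P completes σ.
Trace ⟨abbc⟩ through Q, begin at {v0}:
  [1] a ⇒ {v1}
  [2] b ⇒ {v2}
  [3] b ⇒ {v3}
  [4] c ⇒ no successor for Q

trace-distinct — witness ⟨abbc⟩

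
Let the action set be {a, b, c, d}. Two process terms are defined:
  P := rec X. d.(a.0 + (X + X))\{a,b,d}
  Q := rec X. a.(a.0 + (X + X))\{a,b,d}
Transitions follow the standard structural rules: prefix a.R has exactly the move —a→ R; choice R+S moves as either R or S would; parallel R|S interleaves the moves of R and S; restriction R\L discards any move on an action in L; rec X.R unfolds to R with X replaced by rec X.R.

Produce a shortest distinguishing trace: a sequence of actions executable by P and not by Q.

d

P's transition system — 2 states:
  s0 = rec X. d.(a.0 + (X + X))\{a,b,d} ⊢ =d=> s1
  s1 = (a.0 + ((rec X. d.(a.0 + (X + X))\{a,b,d}) + (rec X. d.(a.0 + (X + X))\{a,b,d})))\{a,b,d} ⊢ (no moves)
Q's transition system — 2 states:
  t0 = rec X. a.(a.0 + (X + X))\{a,b,d} ⊢ =a=> t1
  t1 = (a.0 + ((rec X. a.(a.0 + (X + X))\{a,b,d}) + (rec X. a.(a.0 + (X + X))\{a,b,d})))\{a,b,d} ⊢ (no moves)
Executing d from P (initial set {s0}):
  [1] d ⇒ {s1}
  — P admits the full trace.
Executing d from Q (initial set {t0}):
  [1] d ⇒ ∅  — Q cannot continue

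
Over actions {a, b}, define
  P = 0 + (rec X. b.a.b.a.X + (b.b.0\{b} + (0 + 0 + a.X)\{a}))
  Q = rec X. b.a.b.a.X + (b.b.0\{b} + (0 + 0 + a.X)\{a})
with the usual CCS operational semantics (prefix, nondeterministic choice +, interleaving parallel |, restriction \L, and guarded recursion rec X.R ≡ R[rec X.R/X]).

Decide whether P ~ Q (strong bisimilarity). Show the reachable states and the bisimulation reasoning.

P's transition system — 7 states:
  m0 = 0 + (rec X. b.a.b.a.X + (b.b.0\{b} + (0 + 0 + a.X)\{a})) ⊢ =b=> m1, =b=> m2
  m1 = a.b.a.(rec X. b.a.b.a.X + (b.b.0\{b} + (0 + 0 + a.X)\{a})) ⊢ =a=> m3
  m2 = b.0\{b} ⊢ =b=> m4
  m3 = b.a.(rec X. b.a.b.a.X + (b.b.0\{b} + (0 + 0 + a.X)\{a})) ⊢ =b=> m5
  m4 = 0\{b} ⊢ ∅
  m5 = a.(rec X. b.a.b.a.X + (b.b.0\{b} + (0 + 0 + a.X)\{a})) ⊢ =a=> m6
  m6 = rec X. b.a.b.a.X + (b.b.0\{b} + (0 + 0 + a.X)\{a}) ⊢ =b=> m1, =b=> m2
Q's transition system — 6 states:
  n0 = rec X. b.a.b.a.X + (b.b.0\{b} + (0 + 0 + a.X)\{a}) ⊢ =b=> n1, =b=> n2
  n1 = a.b.a.(rec X. b.a.b.a.X + (b.b.0\{b} + (0 + 0 + a.X)\{a})) ⊢ =a=> n3
  n2 = b.0\{b} ⊢ =b=> n4
  n3 = b.a.(rec X. b.a.b.a.X + (b.b.0\{b} + (0 + 0 + a.X)\{a})) ⊢ =b=> n5
  n4 = 0\{b} ⊢ ∅
  n5 = a.(rec X. b.a.b.a.X + (b.b.0\{b} + (0 + 0 + a.X)\{a})) ⊢ =a=> n0
Bisimilarity quotient blocks:
  B0 = {m0, m6, n0}
  B1 = {m2, n2}
  B2 = {m4, n4}
  B3 = {m1, n1}
  B4 = {m3, n3}
  B5 = {m5, n5}
m0 ∈ B0, n0 ∈ B0 → same block

bisimilar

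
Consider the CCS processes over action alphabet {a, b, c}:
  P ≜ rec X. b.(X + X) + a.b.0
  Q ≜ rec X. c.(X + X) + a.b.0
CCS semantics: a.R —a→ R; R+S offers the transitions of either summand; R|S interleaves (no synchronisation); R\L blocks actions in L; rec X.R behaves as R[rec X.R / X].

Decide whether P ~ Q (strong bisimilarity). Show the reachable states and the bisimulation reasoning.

P's transition system — 4 states:
  u0 = rec X. b.(X + X) + a.b.0 :: --a--▸ u1, --b--▸ u2
  u1 = b.0 :: --b--▸ u3
  u2 = (rec X. b.(X + X) + a.b.0) + (rec X. b.(X + X) + a.b.0) :: --a--▸ u1, --b--▸ u2
  u3 = 0 :: ∅
Q's transition system — 4 states:
  v0 = rec X. c.(X + X) + a.b.0 :: --a--▸ v1, --c--▸ v2
  v1 = b.0 :: --b--▸ v3
  v2 = (rec X. c.(X + X) + a.b.0) + (rec X. c.(X + X) + a.b.0) :: --a--▸ v1, --c--▸ v2
  v3 = 0 :: ∅
Bisimilarity quotient blocks:
  B0 = {u0, u2}
  B1 = {u1, v1}
  B2 = {u3, v3}
  B3 = {v0, v2}
u0 ∈ B0, v0 ∈ B3 → different blocks

NO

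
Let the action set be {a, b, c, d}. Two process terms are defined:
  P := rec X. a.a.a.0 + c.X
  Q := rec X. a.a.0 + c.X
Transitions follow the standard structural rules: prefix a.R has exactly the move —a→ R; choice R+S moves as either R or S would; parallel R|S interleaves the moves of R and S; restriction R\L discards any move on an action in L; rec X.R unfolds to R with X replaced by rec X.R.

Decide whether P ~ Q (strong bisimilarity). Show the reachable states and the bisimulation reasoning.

NO

Reachable graph of P (4 states):
  s0 = rec X. a.a.a.0 + c.X → -a-> s1, -c-> s0
  s1 = a.a.0 → -a-> s2
  s2 = a.0 → -a-> s3
  s3 = 0 → deadlocked
Reachable graph of Q (3 states):
  t0 = rec X. a.a.0 + c.X → -a-> t1, -c-> t0
  t1 = a.0 → -a-> t2
  t2 = 0 → deadlocked
Coarsest stable partition (strong bisimilarity classes):
  B0 = {s0}
  B1 = {s1}
  B2 = {s2, t1}
  B3 = {s3, t2}
  B4 = {t0}
s0 ∈ B0, t0 ∈ B4 → different blocks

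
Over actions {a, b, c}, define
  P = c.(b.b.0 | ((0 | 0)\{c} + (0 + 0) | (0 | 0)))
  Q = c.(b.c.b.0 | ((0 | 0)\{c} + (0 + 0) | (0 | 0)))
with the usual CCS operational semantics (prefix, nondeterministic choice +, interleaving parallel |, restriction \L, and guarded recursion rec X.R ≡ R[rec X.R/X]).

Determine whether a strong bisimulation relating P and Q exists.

P's transition system — 4 states:
  s0 = c.(b.b.0 | ((0 | 0)\{c} + (0 + 0) | (0 | 0))) → ··c··> s1
  s1 = b.b.0 | ((0 | 0)\{c} + (0 + 0) | (0 | 0)) → ··b··> s2
  s2 = b.0 | ((0 | 0)\{c} + (0 + 0) | (0 | 0)) → ··b··> s3
  s3 = 0 | ((0 | 0)\{c} + (0 + 0) | (0 | 0)) → (no moves)
Q's transition system — 5 states:
  t0 = c.(b.c.b.0 | ((0 | 0)\{c} + (0 + 0) | (0 | 0))) → ··c··> t1
  t1 = b.c.b.0 | ((0 | 0)\{c} + (0 + 0) | (0 | 0)) → ··b··> t2
  t2 = c.b.0 | ((0 | 0)\{c} + (0 + 0) | (0 | 0)) → ··c··> t3
  t3 = b.0 | ((0 | 0)\{c} + (0 + 0) | (0 | 0)) → ··b··> t4
  t4 = 0 | ((0 | 0)\{c} + (0 + 0) | (0 | 0)) → (no moves)
Bisimilarity quotient blocks:
  B0 = {s0}
  B1 = {s1}
  B2 = {s2, t3}
  B3 = {s3, t4}
  B4 = {t0}
  B5 = {t1}
  B6 = {t2}
s0 ∈ B0, t0 ∈ B4 → different blocks

P ≁ Q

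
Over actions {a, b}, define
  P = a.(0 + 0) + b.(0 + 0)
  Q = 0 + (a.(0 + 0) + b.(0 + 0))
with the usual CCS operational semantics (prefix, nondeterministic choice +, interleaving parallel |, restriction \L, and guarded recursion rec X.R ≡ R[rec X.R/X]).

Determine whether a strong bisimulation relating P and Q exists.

P's transition system — 2 states:
  m0 = a.(0 + 0) + b.(0 + 0) has moves --a--▸ m1, --b--▸ m1
  m1 = 0 + 0 has moves ·
Q's transition system — 2 states:
  n0 = 0 + (a.(0 + 0) + b.(0 + 0)) has moves --a--▸ n1, --b--▸ n1
  n1 = 0 + 0 has moves ·
Partition-refinement fixed point:
  B0 = {m0, n0}
  B1 = {m1, n1}
m0 ∈ B0, n0 ∈ B0 → same block

bisimilar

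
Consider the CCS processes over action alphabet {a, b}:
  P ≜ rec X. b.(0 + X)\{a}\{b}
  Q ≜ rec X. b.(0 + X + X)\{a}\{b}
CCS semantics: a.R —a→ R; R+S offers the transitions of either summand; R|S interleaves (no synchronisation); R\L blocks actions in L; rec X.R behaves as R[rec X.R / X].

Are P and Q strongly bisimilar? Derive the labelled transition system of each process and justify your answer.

P's transition system — 2 states:
  u0 = rec X. b.(0 + X)\{a}\{b} → -b-> u1
  u1 = (0 + (rec X. b.(0 + X)\{a}\{b}))\{a}\{b} → deadlocked
Q's transition system — 2 states:
  v0 = rec X. b.(0 + X + X)\{a}\{b} → -b-> v1
  v1 = (0 + (rec X. b.(0 + X + X)\{a}\{b}) + (rec X. b.(0 + X + X)\{a}\{b}))\{a}\{b} → deadlocked
Partition-refinement fixed point:
  B0 = {u0, v0}
  B1 = {u1, v1}
u0 ∈ B0, v0 ∈ B0 → same block

bisimilar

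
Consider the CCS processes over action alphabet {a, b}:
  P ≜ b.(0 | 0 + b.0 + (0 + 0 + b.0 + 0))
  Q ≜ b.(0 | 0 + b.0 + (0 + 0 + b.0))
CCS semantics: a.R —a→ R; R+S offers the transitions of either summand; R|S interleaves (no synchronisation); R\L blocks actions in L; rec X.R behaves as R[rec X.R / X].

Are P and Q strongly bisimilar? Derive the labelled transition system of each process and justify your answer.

Reachable graph of P (3 states):
  m0 = b.(0 | 0 + b.0 + (0 + 0 + b.0 + 0)) has moves --b--▸ m1
  m1 = 0 | 0 + b.0 + (0 + 0 + b.0 + 0) has moves --b--▸ m2
  m2 = 0 has moves (no moves)
Reachable graph of Q (3 states):
  n0 = b.(0 | 0 + b.0 + (0 + 0 + b.0)) has moves --b--▸ n1
  n1 = 0 | 0 + b.0 + (0 + 0 + b.0) has moves --b--▸ n2
  n2 = 0 has moves (no moves)
Coarsest stable partition (strong bisimilarity classes):
  B0 = {m0, n0}
  B1 = {m1, n1}
  B2 = {m2, n2}
m0 ∈ B0, n0 ∈ B0 → same block

bisimilar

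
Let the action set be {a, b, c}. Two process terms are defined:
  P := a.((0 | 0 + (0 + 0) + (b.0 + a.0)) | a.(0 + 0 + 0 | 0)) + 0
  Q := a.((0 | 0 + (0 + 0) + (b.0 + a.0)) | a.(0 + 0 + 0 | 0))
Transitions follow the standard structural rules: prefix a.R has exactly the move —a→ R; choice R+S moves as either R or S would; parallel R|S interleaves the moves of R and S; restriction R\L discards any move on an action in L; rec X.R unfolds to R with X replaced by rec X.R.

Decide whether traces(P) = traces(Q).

YES

P's transition system — 5 states:
  s0 = a.((0 | 0 + (0 + 0) + (b.0 + a.0)) | a.(0 + 0 + 0 | 0)) + 0 → ··a··> s1
  s1 = (0 | 0 + (0 + 0) + (b.0 + a.0)) | a.(0 + 0 + 0 | 0) → ··a··> s2, ··a··> s3, ··b··> s3
  s2 = (0 | 0 + (0 + 0) + (b.0 + a.0)) | (0 + 0 + 0 | 0) → ··a··> s4, ··b··> s4
  s3 = 0 | a.(0 + 0 + 0 | 0) → ··a··> s4
  s4 = 0 | (0 + 0 + 0 | 0) → (no moves)
Q's transition system — 5 states:
  t0 = a.((0 | 0 + (0 + 0) + (b.0 + a.0)) | a.(0 + 0 + 0 | 0)) → ··a··> t1
  t1 = (0 | 0 + (0 + 0) + (b.0 + a.0)) | a.(0 + 0 + 0 | 0) → ··a··> t2, ··a··> t3, ··b··> t3
  t2 = (0 | 0 + (0 + 0) + (b.0 + a.0)) | (0 + 0 + 0 | 0) → ··a··> t4, ··b··> t4
  t3 = 0 | a.(0 + 0 + 0 | 0) → ··a··> t4
  t4 = 0 | (0 + 0 + 0 | 0) → (no moves)
Partition-refinement fixed point:
  B0 = {s0, t0}
  B1 = {s1, t1}
  B2 = {s2, t2}
  B3 = {s4, t4}
  B4 = {s3, t3}
s0 ∈ B0, t0 ∈ B0 → same block
Bisimilar ⇒ trace-equivalent.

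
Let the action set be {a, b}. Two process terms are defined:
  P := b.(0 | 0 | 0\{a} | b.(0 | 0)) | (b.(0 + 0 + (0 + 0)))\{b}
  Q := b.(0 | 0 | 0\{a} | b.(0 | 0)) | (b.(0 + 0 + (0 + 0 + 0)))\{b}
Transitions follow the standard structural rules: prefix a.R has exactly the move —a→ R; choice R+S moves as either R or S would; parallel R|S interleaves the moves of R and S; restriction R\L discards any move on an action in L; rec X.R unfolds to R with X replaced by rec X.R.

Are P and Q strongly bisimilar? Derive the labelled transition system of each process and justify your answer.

P's transition system — 3 states:
  s0 = b.(0 | 0 | 0\{a} | b.(0 | 0)) | (b.(0 + 0 + (0 + 0)))\{b} | =b=> s1
  s1 = 0 | 0 | 0\{a} | b.(0 | 0) | (b.(0 + 0 + (0 + 0)))\{b} | =b=> s2
  s2 = 0 | 0 | 0\{a} | (0 | 0) | (b.(0 + 0 + (0 + 0)))\{b} | deadlocked
Q's transition system — 3 states:
  t0 = b.(0 | 0 | 0\{a} | b.(0 | 0)) | (b.(0 + 0 + (0 + 0 + 0)))\{b} | =b=> t1
  t1 = 0 | 0 | 0\{a} | b.(0 | 0) | (b.(0 + 0 + (0 + 0 + 0)))\{b} | =b=> t2
  t2 = 0 | 0 | 0\{a} | (0 | 0) | (b.(0 + 0 + (0 + 0 + 0)))\{b} | deadlocked
Bisimilarity quotient blocks:
  B0 = {s0, t0}
  B1 = {s1, t1}
  B2 = {s2, t2}
s0 ∈ B0, t0 ∈ B0 → same block

bisimilar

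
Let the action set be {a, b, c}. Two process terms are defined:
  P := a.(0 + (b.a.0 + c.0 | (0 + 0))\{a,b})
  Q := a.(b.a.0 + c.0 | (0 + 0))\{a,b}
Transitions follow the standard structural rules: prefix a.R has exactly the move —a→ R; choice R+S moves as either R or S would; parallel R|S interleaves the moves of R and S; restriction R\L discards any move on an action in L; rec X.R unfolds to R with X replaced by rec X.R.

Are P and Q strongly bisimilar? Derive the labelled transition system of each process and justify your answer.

bisimilar

LTS(P): 3 reachable states
  u0 = a.(0 + (b.a.0 + c.0 | (0 + 0))\{a,b}) | —a→ u1
  u1 = 0 + (b.a.0 + c.0 | (0 + 0))\{a,b} | —c→ u2
  u2 = (0 | (0 + 0))\{a,b} | deadlocked
LTS(Q): 3 reachable states
  v0 = a.(b.a.0 + c.0 | (0 + 0))\{a,b} | —a→ v1
  v1 = (b.a.0 + c.0 | (0 + 0))\{a,b} | —c→ v2
  v2 = (0 | (0 + 0))\{a,b} | deadlocked
Coarsest stable partition (strong bisimilarity classes):
  B0 = {u0, v0}
  B1 = {u1, v1}
  B2 = {u2, v2}
u0 ∈ B0, v0 ∈ B0 → same block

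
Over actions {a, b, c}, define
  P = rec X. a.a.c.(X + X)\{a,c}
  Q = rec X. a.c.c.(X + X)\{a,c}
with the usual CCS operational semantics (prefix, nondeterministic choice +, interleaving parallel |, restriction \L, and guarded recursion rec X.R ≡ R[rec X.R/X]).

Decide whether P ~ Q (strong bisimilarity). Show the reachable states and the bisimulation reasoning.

not bisimilar

LTS(P): 4 reachable states
  s0 = rec X. a.a.c.(X + X)\{a,c} has moves —a→ s1
  s1 = a.c.((rec X. a.a.c.(X + X)\{a,c}) + (rec X. a.a.c.(X + X)\{a,c}))\{a,c} has moves —a→ s2
  s2 = c.((rec X. a.a.c.(X + X)\{a,c}) + (rec X. a.a.c.(X + X)\{a,c}))\{a,c} has moves —c→ s3
  s3 = ((rec X. a.a.c.(X + X)\{a,c}) + (rec X. a.a.c.(X + X)\{a,c}))\{a,c} has moves deadlocked
LTS(Q): 4 reachable states
  t0 = rec X. a.c.c.(X + X)\{a,c} has moves —a→ t1
  t1 = c.c.((rec X. a.c.c.(X + X)\{a,c}) + (rec X. a.c.c.(X + X)\{a,c}))\{a,c} has moves —c→ t2
  t2 = c.((rec X. a.c.c.(X + X)\{a,c}) + (rec X. a.c.c.(X + X)\{a,c}))\{a,c} has moves —c→ t3
  t3 = ((rec X. a.c.c.(X + X)\{a,c}) + (rec X. a.c.c.(X + X)\{a,c}))\{a,c} has moves deadlocked
Bisimilarity quotient blocks:
  B0 = {s0}
  B1 = {s1}
  B2 = {s2, t2}
  B3 = {s3, t3}
  B4 = {t0}
  B5 = {t1}
s0 ∈ B0, t0 ∈ B4 → different blocks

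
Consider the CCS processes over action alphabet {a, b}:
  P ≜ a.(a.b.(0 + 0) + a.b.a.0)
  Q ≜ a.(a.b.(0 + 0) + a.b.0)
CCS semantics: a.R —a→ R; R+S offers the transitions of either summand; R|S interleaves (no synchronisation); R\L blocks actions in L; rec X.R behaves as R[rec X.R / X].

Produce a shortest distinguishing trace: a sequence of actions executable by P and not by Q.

aaba

Reachable graph of P (7 states):
  u0 = a.(a.b.(0 + 0) + a.b.a.0) ⊢ —a→ u1
  u1 = a.b.(0 + 0) + a.b.a.0 ⊢ —a→ u2, —a→ u3
  u2 = b.(0 + 0) ⊢ —b→ u4
  u3 = b.a.0 ⊢ —b→ u5
  u4 = 0 + 0 ⊢ deadlocked
  u5 = a.0 ⊢ —a→ u6
  u6 = 0 ⊢ deadlocked
Reachable graph of Q (6 states):
  v0 = a.(a.b.(0 + 0) + a.b.0) ⊢ —a→ v1
  v1 = a.b.(0 + 0) + a.b.0 ⊢ —a→ v2, —a→ v3
  v2 = b.(0 + 0) ⊢ —b→ v4
  v3 = b.0 ⊢ —b→ v5
  v4 = 0 + 0 ⊢ deadlocked
  v5 = 0 ⊢ deadlocked
Run σ = ⟨aaba⟩ on P: start {u0}
  [1] a ⇒ {u1}
  [2] a ⇒ {u2, u3}
  [3] b ⇒ {u4, u5}
  [4] a ⇒ {u6}
  ✓ P
Run σ = ⟨aaba⟩ on Q: start {v0}
  [1] a ⇒ {v1}
  [2] a ⇒ {v2, v3}
  [3] b ⇒ {v4, v5}
  [4] a ⇒ ∅  — Q cannot continue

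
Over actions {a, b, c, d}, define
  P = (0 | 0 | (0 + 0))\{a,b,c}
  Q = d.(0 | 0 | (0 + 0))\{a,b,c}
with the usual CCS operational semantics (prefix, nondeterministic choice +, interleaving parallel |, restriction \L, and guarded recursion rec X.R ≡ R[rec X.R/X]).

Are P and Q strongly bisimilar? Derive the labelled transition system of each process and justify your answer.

Reachable graph of P (1 states):
  m0 = (0 | 0 | (0 + 0))\{a,b,c} | ·
Reachable graph of Q (2 states):
  n0 = d.(0 | 0 | (0 + 0))\{a,b,c} | -d-> n1
  n1 = (0 | 0 | (0 + 0))\{a,b,c} | ·
Bisimilarity quotient blocks:
  B0 = {m0, n1}
  B1 = {n0}
m0 ∈ B0, n0 ∈ B1 → different blocks

NO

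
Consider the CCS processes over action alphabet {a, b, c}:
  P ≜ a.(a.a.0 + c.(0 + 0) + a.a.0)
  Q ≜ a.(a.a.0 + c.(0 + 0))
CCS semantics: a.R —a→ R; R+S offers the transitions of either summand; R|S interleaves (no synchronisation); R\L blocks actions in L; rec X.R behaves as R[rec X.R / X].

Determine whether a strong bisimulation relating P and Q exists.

YES

LTS(P): 5 reachable states
  s0 = a.(a.a.0 + c.(0 + 0) + a.a.0) has moves -a-> s1
  s1 = a.a.0 + c.(0 + 0) + a.a.0 has moves -a-> s2, -c-> s3
  s2 = a.0 has moves -a-> s4
  s3 = 0 + 0 has moves deadlocked
  s4 = 0 has moves deadlocked
LTS(Q): 5 reachable states
  t0 = a.(a.a.0 + c.(0 + 0)) has moves -a-> t1
  t1 = a.a.0 + c.(0 + 0) has moves -a-> t2, -c-> t3
  t2 = a.0 has moves -a-> t4
  t3 = 0 + 0 has moves deadlocked
  t4 = 0 has moves deadlocked
Partition-refinement fixed point:
  B0 = {s0, t0}
  B1 = {s1, t1}
  B2 = {s3, s4, t3, t4}
  B3 = {s2, t2}
s0 ∈ B0, t0 ∈ B0 → same block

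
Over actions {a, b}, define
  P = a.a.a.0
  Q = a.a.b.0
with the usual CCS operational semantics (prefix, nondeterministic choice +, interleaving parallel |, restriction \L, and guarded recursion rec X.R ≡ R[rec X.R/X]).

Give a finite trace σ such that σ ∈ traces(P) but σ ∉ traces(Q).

aaa

LTS(P): 4 reachable states
  m0 = a.a.a.0 ⊢ ··a··> m1
  m1 = a.a.0 ⊢ ··a··> m2
  m2 = a.0 ⊢ ··a··> m3
  m3 = 0 ⊢ deadlocked
LTS(Q): 4 reachable states
  n0 = a.a.b.0 ⊢ ··a··> n1
  n1 = a.b.0 ⊢ ··a··> n2
  n2 = b.0 ⊢ ··b··> n3
  n3 = 0 ⊢ deadlocked
Run σ = ⟨aaa⟩ on P: start {m0}
  [1] a ⇒ {m1}
  [2] a ⇒ {m2}
  [3] a ⇒ {m3}
  ✓ P
Run σ = ⟨aaa⟩ on Q: start {n0}
  [1] a ⇒ {n1}
  [2] a ⇒ {n2}
  [3] a ⇒ ∅  — Q cannot continue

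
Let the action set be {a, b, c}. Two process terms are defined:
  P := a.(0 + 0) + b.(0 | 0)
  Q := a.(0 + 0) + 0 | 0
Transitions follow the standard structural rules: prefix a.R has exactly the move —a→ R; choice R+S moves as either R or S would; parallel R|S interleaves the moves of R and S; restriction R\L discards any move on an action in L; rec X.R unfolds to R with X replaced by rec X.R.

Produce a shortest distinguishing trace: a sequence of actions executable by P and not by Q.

Reachable graph of P (3 states):
  p0 = a.(0 + 0) + b.(0 | 0) ⊢ --a--▸ p1, --b--▸ p2
  p1 = 0 + 0 ⊢ ·
  p2 = 0 | 0 ⊢ ·
Reachable graph of Q (2 states):
  q0 = a.(0 + 0) + 0 | 0 ⊢ --a--▸ q1
  q1 = 0 + 0 ⊢ ·
Trace ⟨b⟩ through P, begin at {p0}:
  after b @ step 1: {p2}
  — P admits the full trace.
Trace ⟨b⟩ through Q, begin at {q0}:
  after b @ step 1: ∅ (Q stuck)

b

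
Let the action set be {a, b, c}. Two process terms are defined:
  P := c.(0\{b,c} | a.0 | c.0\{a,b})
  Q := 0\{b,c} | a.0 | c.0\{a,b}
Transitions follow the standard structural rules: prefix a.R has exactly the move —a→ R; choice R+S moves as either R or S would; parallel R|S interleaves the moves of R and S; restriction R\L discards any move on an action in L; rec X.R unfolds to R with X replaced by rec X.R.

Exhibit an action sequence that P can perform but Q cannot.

cc

P's transition system — 5 states:
  p0 = c.(0\{b,c} | a.0 | c.0\{a,b}) | -c-> p1
  p1 = 0\{b,c} | a.0 | c.0\{a,b} | -a-> p2, -c-> p3
  p2 = 0\{b,c} | 0 | c.0\{a,b} | -c-> p4
  p3 = 0\{b,c} | a.0 | 0\{a,b} | -a-> p4
  p4 = 0\{b,c} | 0 | 0\{a,b} | ∅
Q's transition system — 4 states:
  q0 = 0\{b,c} | a.0 | c.0\{a,b} | -a-> q1, -c-> q2
  q1 = 0\{b,c} | 0 | c.0\{a,b} | -c-> q3
  q2 = 0\{b,c} | a.0 | 0\{a,b} | -a-> q3
  q3 = 0\{b,c} | 0 | 0\{a,b} | ∅
Run σ = ⟨cc⟩ on P: start {p0}
  [1] c ⇒ {p1}
  [2] c ⇒ {p3}
  — P admits the full trace.
Run σ = ⟨cc⟩ on Q: start {q0}
  [1] c ⇒ {q2}
  [2] c ⇒ ∅ (Q stuck)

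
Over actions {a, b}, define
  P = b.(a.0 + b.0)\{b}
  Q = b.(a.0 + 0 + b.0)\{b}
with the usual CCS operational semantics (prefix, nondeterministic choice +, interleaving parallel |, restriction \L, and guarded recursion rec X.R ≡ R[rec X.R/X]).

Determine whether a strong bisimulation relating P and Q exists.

P ~ Q

P's transition system — 3 states:
  u0 = b.(a.0 + b.0)\{b} | --b--▸ u1
  u1 = (a.0 + b.0)\{b} | --a--▸ u2
  u2 = 0\{b} | stopped
Q's transition system — 3 states:
  v0 = b.(a.0 + 0 + b.0)\{b} | --b--▸ v1
  v1 = (a.0 + 0 + b.0)\{b} | --a--▸ v2
  v2 = 0\{b} | stopped
Bisimilarity quotient blocks:
  B0 = {u0, v0}
  B1 = {u1, v1}
  B2 = {u2, v2}
u0 ∈ B0, v0 ∈ B0 → same block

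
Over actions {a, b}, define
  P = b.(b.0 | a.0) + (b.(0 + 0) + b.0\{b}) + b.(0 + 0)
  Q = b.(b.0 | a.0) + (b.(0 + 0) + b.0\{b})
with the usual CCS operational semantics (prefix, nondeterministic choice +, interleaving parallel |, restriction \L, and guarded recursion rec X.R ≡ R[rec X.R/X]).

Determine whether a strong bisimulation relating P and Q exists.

bisimilar

Reachable graph of P (7 states):
  p0 = b.(b.0 | a.0) + (b.(0 + 0) + b.0\{b}) + b.(0 + 0) → =b=> p1, =b=> p2, =b=> p3
  p1 = 0 + 0 → deadlocked
  p2 = 0\{b} → deadlocked
  p3 = b.0 | a.0 → =a=> p4, =b=> p5
  p4 = b.0 | 0 → =b=> p6
  p5 = 0 | a.0 → =a=> p6
  p6 = 0 | 0 → deadlocked
Reachable graph of Q (7 states):
  q0 = b.(b.0 | a.0) + (b.(0 + 0) + b.0\{b}) → =b=> q1, =b=> q2, =b=> q3
  q1 = 0 + 0 → deadlocked
  q2 = 0\{b} → deadlocked
  q3 = b.0 | a.0 → =a=> q4, =b=> q5
  q4 = b.0 | 0 → =b=> q6
  q5 = 0 | a.0 → =a=> q6
  q6 = 0 | 0 → deadlocked
Bisimilarity quotient blocks:
  B0 = {p0, q0}
  B1 = {p1, p2, p6, q1, q2, q6}
  B2 = {p3, q3}
  B3 = {p5, q5}
  B4 = {p4, q4}
p0 ∈ B0, q0 ∈ B0 → same block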